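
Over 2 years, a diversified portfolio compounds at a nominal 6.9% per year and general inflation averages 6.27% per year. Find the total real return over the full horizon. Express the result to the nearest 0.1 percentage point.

1.2%

The annual real rate is (1+6.9%)/(1+6.27%) − 1 = 0.5928%.
Compounded over 2 years: (1 + 0.005928)^2 − 1 ≈ 0.01189.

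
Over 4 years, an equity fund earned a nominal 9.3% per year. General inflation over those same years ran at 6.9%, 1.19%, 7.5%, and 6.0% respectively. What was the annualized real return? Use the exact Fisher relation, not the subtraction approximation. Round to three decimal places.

Cumulative inflation factor: 1.069 × 1.0119 × 1.075 × 1.060 ≈ 1.23262.
Nominal growth factor: 1.42719. Real growth factor = 1.42719 / 1.23262 ≈ 1.15785.
Annualized: 1.15785^(1/4) − 1 ≈ 0.03732.

3.732%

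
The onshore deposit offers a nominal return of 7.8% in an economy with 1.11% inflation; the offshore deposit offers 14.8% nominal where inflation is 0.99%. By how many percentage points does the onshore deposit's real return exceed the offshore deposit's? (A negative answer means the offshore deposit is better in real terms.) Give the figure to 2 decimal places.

The onshore deposit real return: 1.078/1.0111 − 1 = 6.617%.
The offshore deposit real return: 1.148/1.0099 − 1 = 13.675%.
Difference: 6.617 − 13.675 = -7.058 pp.

-7.06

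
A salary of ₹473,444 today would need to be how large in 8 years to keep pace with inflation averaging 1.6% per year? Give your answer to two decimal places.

Cumulative price-level factor: (1+1.6%)^8 ≈ 1.1354020227.
The nominal amount required is ₹473,444 scaled up by that factor.

₹537,549.28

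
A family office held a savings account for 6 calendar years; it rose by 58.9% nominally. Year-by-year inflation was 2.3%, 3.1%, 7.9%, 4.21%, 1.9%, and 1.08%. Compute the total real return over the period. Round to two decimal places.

Cumulative inflation factor: 1.023 × 1.031 × 1.079 × 1.0421 × 1.019 × 1.0108 ≈ 1.22153.
Nominal growth factor: 1.58900. Real growth factor = 1.58900 / 1.22153 ≈ 1.30083.
Total real return ≈ 30.0826%.

30.08%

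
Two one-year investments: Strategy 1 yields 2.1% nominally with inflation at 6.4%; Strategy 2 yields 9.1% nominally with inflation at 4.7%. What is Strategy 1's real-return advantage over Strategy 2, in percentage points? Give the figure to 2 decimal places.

-8.24

Strategy 1 real return: 1.021/1.064 − 1 = -4.041%.
Strategy 2 real return: 1.091/1.047 − 1 = 4.202%.
Difference: -4.041 − 4.202 = -8.243 pp.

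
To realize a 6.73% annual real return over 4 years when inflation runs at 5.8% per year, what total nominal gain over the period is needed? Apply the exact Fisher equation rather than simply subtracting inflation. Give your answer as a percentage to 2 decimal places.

62.59%

Required annual nominal rate: (1+6.73%)(1+5.8%) − 1 = 12.92034%.
Cumulative over 4 years: (1 + 0.1292034)^4 − 1 ≈ 0.62588.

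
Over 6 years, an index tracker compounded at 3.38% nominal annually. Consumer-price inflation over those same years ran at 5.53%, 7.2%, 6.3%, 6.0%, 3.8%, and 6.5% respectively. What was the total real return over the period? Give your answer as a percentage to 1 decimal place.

Cumulative inflation factor: 1.0553 × 1.072 × 1.063 × 1.060 × 1.038 × 1.065 ≈ 1.40915.
Nominal growth factor: 1.22073. Real growth factor = 1.22073 / 1.40915 ≈ 0.86629.
Total real return ≈ -13.3712%.

-13.4%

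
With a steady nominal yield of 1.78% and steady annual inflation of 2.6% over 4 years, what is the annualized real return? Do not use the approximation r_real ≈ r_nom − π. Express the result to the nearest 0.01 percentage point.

-0.80%

With constant rates the annual real return is the same each year: (1+1.78%)/(1+2.6%) − 1 = -0.00799.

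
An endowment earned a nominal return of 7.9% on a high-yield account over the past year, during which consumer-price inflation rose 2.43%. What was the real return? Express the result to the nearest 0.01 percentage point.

5.34%

Real return via the Fisher equation: (1 + 7.9%)/(1 + 2.43%) − 1 = 1.079/1.0243 − 1 ≈ 0.05340.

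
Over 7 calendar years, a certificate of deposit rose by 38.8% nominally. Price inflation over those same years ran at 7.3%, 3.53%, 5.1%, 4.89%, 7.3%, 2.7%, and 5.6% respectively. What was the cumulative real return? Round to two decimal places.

Cumulative inflation factor: 1.073 × 1.0353 × 1.051 × 1.0489 × 1.073 × 1.027 × 1.056 ≈ 1.42507.
Nominal growth factor: 1.38800. Real growth factor = 1.38800 / 1.42507 ≈ 0.97399.
Total real return ≈ -2.6014%.

-2.60%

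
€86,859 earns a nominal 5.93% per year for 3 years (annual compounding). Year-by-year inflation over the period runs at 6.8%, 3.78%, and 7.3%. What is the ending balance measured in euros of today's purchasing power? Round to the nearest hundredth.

Nominal value at maturity: €86,859 × (1 + 5.93%)^3 ≈ €103,245.65.
Price-level factor over 3 years: 1.068 × 1.0378 × 1.073 = 1.1892814392.
The maturity value deflated by that factor is the answer in today's purchasing power.

€86,813.47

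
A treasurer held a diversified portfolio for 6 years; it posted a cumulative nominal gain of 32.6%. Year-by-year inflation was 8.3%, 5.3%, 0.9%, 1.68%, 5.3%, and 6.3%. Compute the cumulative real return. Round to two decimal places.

Cumulative inflation factor: 1.083 × 1.053 × 1.009 × 1.0168 × 1.053 × 1.063 ≈ 1.30962.
Nominal growth factor: 1.32600. Real growth factor = 1.32600 / 1.30962 ≈ 1.01251.
Total real return ≈ 1.2508%.

1.25%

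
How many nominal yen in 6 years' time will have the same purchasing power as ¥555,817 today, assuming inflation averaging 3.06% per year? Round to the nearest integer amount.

¥665,998

Cumulative price-level factor: (1+3.06%)^6 ≈ 1.1982317657.
The nominal amount required is ¥555,817 scaled up by that factor.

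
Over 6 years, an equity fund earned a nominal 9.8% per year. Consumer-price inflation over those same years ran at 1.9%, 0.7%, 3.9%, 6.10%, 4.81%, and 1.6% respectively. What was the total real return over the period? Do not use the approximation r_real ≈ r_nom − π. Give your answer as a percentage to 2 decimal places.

Cumulative inflation factor: 1.019 × 1.007 × 1.039 × 1.0610 × 1.0481 × 1.016 ≈ 1.20457.
Nominal growth factor: 1.75232. Real growth factor = 1.75232 / 1.20457 ≈ 1.45473.
Total real return ≈ 45.4732%.

45.47%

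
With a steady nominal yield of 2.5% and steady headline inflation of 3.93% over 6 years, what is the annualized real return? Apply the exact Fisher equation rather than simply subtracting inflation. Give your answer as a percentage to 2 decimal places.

With constant rates the annual real return is the same each year: (1+2.5%)/(1+3.93%) − 1 = -0.01376.

-1.38%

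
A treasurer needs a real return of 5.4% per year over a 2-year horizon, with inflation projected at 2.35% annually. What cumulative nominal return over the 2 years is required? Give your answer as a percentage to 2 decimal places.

16.37%

Required annual nominal rate: (1+5.4%)(1+2.35%) − 1 = 7.8769%.
Cumulative over 2 years: (1 + 0.078769)^2 − 1 ≈ 0.16374.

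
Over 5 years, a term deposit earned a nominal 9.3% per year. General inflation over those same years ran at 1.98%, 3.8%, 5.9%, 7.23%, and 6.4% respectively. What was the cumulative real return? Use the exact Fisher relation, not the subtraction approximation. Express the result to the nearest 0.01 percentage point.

Cumulative inflation factor: 1.0198 × 1.038 × 1.059 × 1.0723 × 1.064 ≈ 1.27899.
Nominal growth factor: 1.55991. Real growth factor = 1.55991 / 1.27899 ≈ 1.21965.
Total real return ≈ 21.9648%.

21.96%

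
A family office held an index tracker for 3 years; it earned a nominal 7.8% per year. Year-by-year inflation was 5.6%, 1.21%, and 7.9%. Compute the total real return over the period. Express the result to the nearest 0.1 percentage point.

8.6%

Cumulative inflation factor: 1.056 × 1.0121 × 1.079 ≈ 1.15321.
Nominal growth factor: 1.25273. Real growth factor = 1.25273 / 1.15321 ≈ 1.08629.
Total real return ≈ 8.6294%.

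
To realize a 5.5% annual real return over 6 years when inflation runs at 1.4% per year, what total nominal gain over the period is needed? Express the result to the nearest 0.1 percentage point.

49.9%

Required annual nominal rate: (1+5.5%)(1+1.4%) − 1 = 6.977%.
Cumulative over 6 years: (1 + 0.06977)^6 − 1 ≈ 0.49880.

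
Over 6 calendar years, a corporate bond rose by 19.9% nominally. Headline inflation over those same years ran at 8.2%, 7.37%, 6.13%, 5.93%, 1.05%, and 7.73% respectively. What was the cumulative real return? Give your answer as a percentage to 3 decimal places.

-15.671%

Cumulative inflation factor: 1.082 × 1.0737 × 1.0613 × 1.0593 × 1.0105 × 1.0773 ≈ 1.42181.
Nominal growth factor: 1.19900. Real growth factor = 1.19900 / 1.42181 ≈ 0.84329.
Total real return ≈ -15.6706%.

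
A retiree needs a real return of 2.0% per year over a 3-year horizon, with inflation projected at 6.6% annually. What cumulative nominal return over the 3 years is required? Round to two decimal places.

Required annual nominal rate: (1+2.0%)(1+6.6%) − 1 = 8.732%.
Cumulative over 3 years: (1 + 0.08732)^3 − 1 ≈ 0.28550.

28.55%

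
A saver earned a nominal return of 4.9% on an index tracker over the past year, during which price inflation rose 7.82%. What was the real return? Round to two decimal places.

-2.71%

Real return via the Fisher equation: (1 + 4.9%)/(1 + 7.82%) − 1 = 1.049/1.0782 − 1 ≈ -0.02708.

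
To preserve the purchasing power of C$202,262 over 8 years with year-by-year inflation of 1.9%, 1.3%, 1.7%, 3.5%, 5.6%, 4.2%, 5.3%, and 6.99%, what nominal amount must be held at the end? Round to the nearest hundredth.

Cumulative price-level factor: 1.019 × 1.013 × 1.017 × 1.035 × 1.056 × 1.042 × 1.053 × 1.0699 ≈ 1.3469396205.
The nominal amount required is C$202,262 scaled up by that factor.

C$272,434.70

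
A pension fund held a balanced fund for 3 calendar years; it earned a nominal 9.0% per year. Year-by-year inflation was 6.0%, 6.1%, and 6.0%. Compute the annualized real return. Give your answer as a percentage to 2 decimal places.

Cumulative inflation factor: 1.060 × 1.061 × 1.060 ≈ 1.19214.
Nominal growth factor: 1.29503. Real growth factor = 1.29503 / 1.19214 ≈ 1.08631.
Annualized: 1.08631^(1/3) − 1 ≈ 0.02798.

2.80%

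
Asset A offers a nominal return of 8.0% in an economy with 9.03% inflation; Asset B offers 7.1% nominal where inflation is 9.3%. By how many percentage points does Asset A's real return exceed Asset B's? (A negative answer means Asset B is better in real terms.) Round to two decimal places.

1.07

Asset A real return: 1.080/1.0903 − 1 = -0.945%.
Asset B real return: 1.071/1.093 − 1 = -2.013%.
Difference: -0.945 − (-2.013) = 1.068 pp.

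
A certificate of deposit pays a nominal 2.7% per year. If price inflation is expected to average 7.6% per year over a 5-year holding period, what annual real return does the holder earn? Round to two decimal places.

With constant rates the annual real return is the same each year: (1+2.7%)/(1+7.6%) − 1 = -0.04554.

-4.55%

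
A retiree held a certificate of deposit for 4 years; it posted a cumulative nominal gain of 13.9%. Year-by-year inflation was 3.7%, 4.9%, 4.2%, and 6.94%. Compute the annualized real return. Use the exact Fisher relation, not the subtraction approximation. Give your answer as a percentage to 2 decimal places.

-1.54%

Cumulative inflation factor: 1.037 × 1.049 × 1.042 × 1.0694 ≈ 1.21217.
Nominal growth factor: 1.13900. Real growth factor = 1.13900 / 1.21217 ≈ 0.93964.
Annualized: 0.93964^(1/4) − 1 ≈ -0.01544.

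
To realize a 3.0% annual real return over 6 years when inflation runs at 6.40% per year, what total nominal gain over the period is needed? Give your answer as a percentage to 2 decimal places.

73.25%

Required annual nominal rate: (1+3.0%)(1+6.40%) − 1 = 9.592%.
Cumulative over 6 years: (1 + 0.09592)^6 − 1 ≈ 0.73250.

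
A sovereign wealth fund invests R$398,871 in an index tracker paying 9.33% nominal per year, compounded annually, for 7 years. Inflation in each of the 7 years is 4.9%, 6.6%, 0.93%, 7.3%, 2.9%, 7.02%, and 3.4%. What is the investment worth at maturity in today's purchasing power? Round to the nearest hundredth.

Nominal value at maturity: R$398,871 × (1 + 9.33%)^7 ≈ R$744,745.52.
Price-level factor over 7 years: 1.049 × 1.066 × 1.0093 × 1.073 × 1.029 × 1.0702 × 1.034 ≈ 1.3789659682.
Dividing the nominal maturity value by the price-level factor gives the value in today's money.

R$540,075.34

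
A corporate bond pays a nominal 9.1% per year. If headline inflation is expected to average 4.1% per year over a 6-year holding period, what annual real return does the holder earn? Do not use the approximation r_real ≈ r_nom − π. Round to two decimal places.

With constant rates the annual real return is the same each year: (1+9.1%)/(1+4.1%) − 1 = 0.04803.

4.80%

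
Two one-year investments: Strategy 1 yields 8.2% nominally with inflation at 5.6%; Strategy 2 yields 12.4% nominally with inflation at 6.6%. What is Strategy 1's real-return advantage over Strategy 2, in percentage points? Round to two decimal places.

Strategy 1 real return: 1.082/1.056 − 1 = 2.462%.
Strategy 2 real return: 1.124/1.066 − 1 = 5.441%.
Difference: 2.462 − 5.441 = -2.979 pp.

-2.98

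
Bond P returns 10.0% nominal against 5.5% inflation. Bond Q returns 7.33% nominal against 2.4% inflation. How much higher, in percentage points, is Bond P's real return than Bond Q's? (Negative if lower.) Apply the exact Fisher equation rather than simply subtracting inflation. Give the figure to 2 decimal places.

Bond P real return: 1.100/1.055 − 1 = 4.265%.
Bond Q real return: 1.0733/1.024 − 1 = 4.814%.
Difference: 4.265 − 4.814 = -0.549 pp.

-0.55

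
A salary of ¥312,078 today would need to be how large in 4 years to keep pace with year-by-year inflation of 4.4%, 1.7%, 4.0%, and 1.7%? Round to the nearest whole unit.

¥350,460

Cumulative price-level factor: 1.044 × 1.017 × 1.040 × 1.017 ≈ 1.1229896246.
The nominal amount required is ¥312,078 scaled up by that factor.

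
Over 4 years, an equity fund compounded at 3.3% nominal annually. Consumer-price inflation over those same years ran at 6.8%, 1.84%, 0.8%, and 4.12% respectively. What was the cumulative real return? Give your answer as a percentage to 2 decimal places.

Cumulative inflation factor: 1.068 × 1.0184 × 1.008 × 1.0412 ≈ 1.14152.
Nominal growth factor: 1.13868. Real growth factor = 1.13868 / 1.14152 ≈ 0.99751.
Total real return ≈ -0.2491%.

-0.25%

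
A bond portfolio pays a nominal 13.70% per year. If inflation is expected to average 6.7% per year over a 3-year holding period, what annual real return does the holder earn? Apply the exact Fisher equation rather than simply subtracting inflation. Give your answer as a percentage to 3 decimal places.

6.560%

With constant rates the annual real return is the same each year: (1+13.70%)/(1+6.7%) − 1 = 0.06560.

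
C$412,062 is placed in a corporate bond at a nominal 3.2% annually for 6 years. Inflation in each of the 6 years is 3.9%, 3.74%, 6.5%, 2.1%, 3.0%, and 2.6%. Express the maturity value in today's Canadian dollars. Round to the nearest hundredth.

Nominal value at maturity: C$412,062 × (1 + 3.2%)^6 ≈ C$497,783.79.
Price-level factor over 6 years: 1.039 × 1.0374 × 1.065 × 1.021 × 1.030 × 1.026 ≈ 1.2385733368.
Dividing the nominal maturity value by the price-level factor gives the value in today's money.

C$401,900.94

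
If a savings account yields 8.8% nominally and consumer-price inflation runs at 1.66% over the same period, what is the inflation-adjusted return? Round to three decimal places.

7.023%

Real return via the Fisher equation: (1 + 8.8%)/(1 + 1.66%) − 1 = 1.088/1.0166 − 1 ≈ 0.07023.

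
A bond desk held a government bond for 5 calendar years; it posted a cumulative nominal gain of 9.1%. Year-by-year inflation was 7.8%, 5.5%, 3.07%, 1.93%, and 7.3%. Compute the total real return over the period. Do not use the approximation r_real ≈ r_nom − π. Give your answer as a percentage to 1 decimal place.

Cumulative inflation factor: 1.078 × 1.055 × 1.0307 × 1.0193 × 1.073 ≈ 1.28205.
Nominal growth factor: 1.09100. Real growth factor = 1.09100 / 1.28205 ≈ 0.85098.
Total real return ≈ -14.9020%.

-14.9%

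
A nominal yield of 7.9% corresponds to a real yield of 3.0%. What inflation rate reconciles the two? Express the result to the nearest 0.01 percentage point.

4.76%

From (1+r_nom) = (1+r_real)(1+π), we get 1+π = (1 + 7.9%)/(1 + 3.0%) = 1.079/1.030 ≈ 1.04757.
So π ≈ 4.7573%.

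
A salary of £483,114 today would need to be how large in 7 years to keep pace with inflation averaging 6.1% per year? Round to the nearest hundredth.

Cumulative price-level factor: (1+6.1%)^7 ≈ 1.5135880397.
Multiplying £483,114 by the price-level factor gives the future nominal sum.

£731,235.57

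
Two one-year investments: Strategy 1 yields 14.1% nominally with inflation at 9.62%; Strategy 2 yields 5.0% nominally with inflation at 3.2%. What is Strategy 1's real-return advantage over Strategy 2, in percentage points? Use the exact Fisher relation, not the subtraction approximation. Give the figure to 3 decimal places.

2.343

Strategy 1 real return: 1.141/1.0962 − 1 = 4.0868%.
Strategy 2 real return: 1.050/1.032 − 1 = 1.7442%.
Difference: 4.0868 − 1.7442 = 2.3426 pp.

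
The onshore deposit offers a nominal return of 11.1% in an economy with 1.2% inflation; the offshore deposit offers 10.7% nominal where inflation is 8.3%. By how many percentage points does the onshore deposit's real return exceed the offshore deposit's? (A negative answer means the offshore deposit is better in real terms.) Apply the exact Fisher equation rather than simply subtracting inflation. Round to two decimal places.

The onshore deposit real return: 1.111/1.012 − 1 = 9.783%.
The offshore deposit real return: 1.107/1.083 − 1 = 2.216%.
Difference: 9.783 − 2.216 = 7.567 pp.

7.57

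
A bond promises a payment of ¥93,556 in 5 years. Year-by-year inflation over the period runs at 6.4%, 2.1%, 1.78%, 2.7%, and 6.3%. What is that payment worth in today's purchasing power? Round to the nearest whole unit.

Price-level factor over 5 years: 1.064 × 1.021 × 1.0178 × 1.027 × 1.063 ≈ 1.2070729695.
Purchasing power today: ¥93,556 divided by that factor.

¥77,506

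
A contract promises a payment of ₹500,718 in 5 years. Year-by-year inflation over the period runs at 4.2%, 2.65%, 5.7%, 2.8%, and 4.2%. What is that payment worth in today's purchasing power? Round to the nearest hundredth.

Price-level factor over 5 years: 1.042 × 1.0265 × 1.057 × 1.028 × 1.042 ≈ 1.2110511701.
Purchasing power today: ₹500,718 divided by that factor.

₹413,457.34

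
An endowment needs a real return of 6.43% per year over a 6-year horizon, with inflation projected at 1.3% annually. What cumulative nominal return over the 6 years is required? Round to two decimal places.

57.05%

Required annual nominal rate: (1+6.43%)(1+1.3%) − 1 = 7.81359%.
Cumulative over 6 years: (1 + 0.0781359)^6 − 1 ≈ 0.57051.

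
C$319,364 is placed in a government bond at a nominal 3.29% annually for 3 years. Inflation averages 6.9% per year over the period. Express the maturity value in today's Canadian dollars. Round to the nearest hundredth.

Nominal value at maturity: C$319,364 × (1 + 3.29%)^3 ≈ C$351,933.65.
Price-level factor over 3 years: (1 + 6.9%)^3 = 1.221611509.
Dividing the nominal maturity value by the price-level factor gives the value in today's money.

C$288,089.66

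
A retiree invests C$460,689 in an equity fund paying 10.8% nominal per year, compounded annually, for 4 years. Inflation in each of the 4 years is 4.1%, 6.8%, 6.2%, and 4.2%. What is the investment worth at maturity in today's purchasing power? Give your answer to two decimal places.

Nominal value at maturity: C$460,689 × (1 + 10.8%)^4 ≈ C$694,331.53.
Price-level factor over 4 years: 1.041 × 1.068 × 1.062 × 1.042 ≈ 1.2303090480.
The maturity value deflated by that factor is the answer in today's purchasing power.

C$564,355.38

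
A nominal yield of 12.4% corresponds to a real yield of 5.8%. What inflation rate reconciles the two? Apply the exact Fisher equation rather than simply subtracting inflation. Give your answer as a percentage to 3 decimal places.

6.238%

From (1+r_nom) = (1+r_real)(1+π), we get 1+π = (1 + 12.4%)/(1 + 5.8%) = 1.124/1.058 ≈ 1.06238.
So π ≈ 6.2382%.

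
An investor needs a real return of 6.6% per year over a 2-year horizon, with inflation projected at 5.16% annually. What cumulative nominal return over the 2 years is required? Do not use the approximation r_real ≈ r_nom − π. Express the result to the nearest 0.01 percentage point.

25.67%

Required annual nominal rate: (1+6.6%)(1+5.16%) − 1 = 12.10056%.
Cumulative over 2 years: (1 + 0.1210056)^2 − 1 ≈ 0.25665.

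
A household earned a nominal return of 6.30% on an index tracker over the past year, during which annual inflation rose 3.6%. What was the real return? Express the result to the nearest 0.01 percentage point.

2.61%

Real return via the Fisher equation: (1 + 6.30%)/(1 + 3.6%) − 1 = 1.0630/1.036 − 1 ≈ 0.02606.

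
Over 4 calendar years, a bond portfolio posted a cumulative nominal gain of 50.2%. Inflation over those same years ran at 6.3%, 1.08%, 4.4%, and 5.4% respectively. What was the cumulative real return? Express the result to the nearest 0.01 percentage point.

Cumulative inflation factor: 1.063 × 1.0108 × 1.044 × 1.054 ≈ 1.18233.
Nominal growth factor: 1.50200. Real growth factor = 1.50200 / 1.18233 ≈ 1.27037.
Total real return ≈ 27.0370%.

27.04%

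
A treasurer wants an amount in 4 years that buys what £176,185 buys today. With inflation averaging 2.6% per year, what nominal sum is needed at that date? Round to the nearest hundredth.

Cumulative price-level factor: (1+2.6%)^4 ≈ 1.1081267610.
The nominal amount required is £176,185 scaled up by that factor.

£195,235.31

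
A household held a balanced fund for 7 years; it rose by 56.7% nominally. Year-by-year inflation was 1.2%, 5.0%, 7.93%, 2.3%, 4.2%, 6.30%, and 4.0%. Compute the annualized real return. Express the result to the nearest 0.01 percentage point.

2.14%

Cumulative inflation factor: 1.012 × 1.050 × 1.0793 × 1.023 × 1.042 × 1.0630 × 1.040 ≈ 1.35152.
Nominal growth factor: 1.56700. Real growth factor = 1.56700 / 1.35152 ≈ 1.15944.
Annualized: 1.15944^(1/7) − 1 ≈ 0.02136.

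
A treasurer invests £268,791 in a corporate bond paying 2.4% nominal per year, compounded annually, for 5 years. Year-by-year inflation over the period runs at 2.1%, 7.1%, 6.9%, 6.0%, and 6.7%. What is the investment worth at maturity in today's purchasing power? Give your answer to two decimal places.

Nominal value at maturity: £268,791 × (1 + 2.4%)^5 ≈ £302,631.76.
Price-level factor over 5 years: 1.021 × 1.071 × 1.069 × 1.060 × 1.067 ≈ 1.3220966440.
The maturity value deflated by that factor is the answer in today's purchasing power.

£228,902.90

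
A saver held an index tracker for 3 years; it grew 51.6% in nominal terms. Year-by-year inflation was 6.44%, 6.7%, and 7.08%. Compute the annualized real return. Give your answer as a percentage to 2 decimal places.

Cumulative inflation factor: 1.0644 × 1.067 × 1.0708 ≈ 1.21612.
Nominal growth factor: 1.51600. Real growth factor = 1.51600 / 1.21612 ≈ 1.24658.
Annualized: 1.24658^(1/3) − 1 ≈ 0.07624.

7.62%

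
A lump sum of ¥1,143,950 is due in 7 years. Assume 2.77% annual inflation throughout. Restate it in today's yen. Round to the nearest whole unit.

¥944,806

Price-level factor over 7 years: (1 + 2.77%)^7 ≈ 1.2107779290.
Purchasing power today: ¥1,143,950 divided by that factor.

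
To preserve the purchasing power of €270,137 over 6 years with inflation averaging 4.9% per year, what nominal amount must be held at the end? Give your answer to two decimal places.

Cumulative price-level factor: (1+4.9%)^6 ≈ 1.3324561607.
The nominal amount required is €270,137 scaled up by that factor.

€359,945.71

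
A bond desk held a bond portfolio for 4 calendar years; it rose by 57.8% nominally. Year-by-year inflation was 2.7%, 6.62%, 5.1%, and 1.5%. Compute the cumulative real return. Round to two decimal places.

Cumulative inflation factor: 1.027 × 1.0662 × 1.051 × 1.015 ≈ 1.16809.
Nominal growth factor: 1.57800. Real growth factor = 1.57800 / 1.16809 ≈ 1.35092.
Total real return ≈ 35.0918%.

35.09%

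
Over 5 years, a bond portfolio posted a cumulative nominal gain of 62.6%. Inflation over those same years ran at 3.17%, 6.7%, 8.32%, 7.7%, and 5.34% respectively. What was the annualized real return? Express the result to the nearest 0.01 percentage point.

Cumulative inflation factor: 1.0317 × 1.067 × 1.0832 × 1.077 × 1.0534 ≈ 1.35281.
Nominal growth factor: 1.62600. Real growth factor = 1.62600 / 1.35281 ≈ 1.20195.
Annualized: 1.20195^(1/5) − 1 ≈ 0.03747.

3.75%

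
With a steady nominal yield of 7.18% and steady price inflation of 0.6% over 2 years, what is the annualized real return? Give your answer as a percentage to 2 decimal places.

6.54%

With constant rates the annual real return is the same each year: (1+7.18%)/(1+0.6%) − 1 = 0.06541.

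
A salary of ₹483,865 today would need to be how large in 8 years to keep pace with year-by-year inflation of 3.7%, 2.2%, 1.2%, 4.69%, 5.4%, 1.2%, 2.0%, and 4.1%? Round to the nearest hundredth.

₹615,334.97

Cumulative price-level factor: 1.037 × 1.022 × 1.012 × 1.0469 × 1.054 × 1.012 × 1.020 × 1.041 ≈ 1.2717079585.
The nominal amount required is ₹483,865 scaled up by that factor.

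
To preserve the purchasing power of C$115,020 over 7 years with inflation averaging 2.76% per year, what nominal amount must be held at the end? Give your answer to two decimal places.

Cumulative price-level factor: (1+2.76%)^7 ≈ 1.2099534693.
The nominal amount required is C$115,020 scaled up by that factor.

C$139,168.85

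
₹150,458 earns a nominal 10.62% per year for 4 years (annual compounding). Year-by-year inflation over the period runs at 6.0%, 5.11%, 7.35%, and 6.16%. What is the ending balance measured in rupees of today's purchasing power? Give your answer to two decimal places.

₹177,434.08

Nominal value at maturity: ₹150,458 × (1 + 10.62%)^4 ≈ ₹225,294.14.
Price-level factor over 4 years: 1.060 × 1.0511 × 1.0735 × 1.0616 ≈ 1.2697343246.
Dividing the nominal maturity value by the price-level factor gives the value in today's money.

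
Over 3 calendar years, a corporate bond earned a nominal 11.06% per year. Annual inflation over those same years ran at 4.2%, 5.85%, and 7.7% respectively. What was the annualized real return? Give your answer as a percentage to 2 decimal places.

Cumulative inflation factor: 1.042 × 1.0585 × 1.077 ≈ 1.18788.
Nominal growth factor: 1.36985. Real growth factor = 1.36985 / 1.18788 ≈ 1.15318.
Annualized: 1.15318^(1/3) − 1 ≈ 0.04866.

4.87%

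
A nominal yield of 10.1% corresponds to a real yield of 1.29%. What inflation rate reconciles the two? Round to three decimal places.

From (1+r_nom) = (1+r_real)(1+π), we get 1+π = (1 + 10.1%)/(1 + 1.29%) = 1.101/1.0129 ≈ 1.08698.
So π ≈ 8.6978%.

8.698%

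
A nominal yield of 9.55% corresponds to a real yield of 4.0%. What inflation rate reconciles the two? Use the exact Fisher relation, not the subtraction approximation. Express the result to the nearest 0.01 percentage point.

5.34%

From (1+r_nom) = (1+r_real)(1+π), we get 1+π = (1 + 9.55%)/(1 + 4.0%) = 1.0955/1.040 ≈ 1.05337.
So π ≈ 5.3365%.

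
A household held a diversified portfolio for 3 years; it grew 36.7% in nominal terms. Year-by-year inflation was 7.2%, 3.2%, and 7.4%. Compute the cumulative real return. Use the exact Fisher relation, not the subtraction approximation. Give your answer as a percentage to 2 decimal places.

15.05%

Cumulative inflation factor: 1.072 × 1.032 × 1.074 ≈ 1.18817.
Nominal growth factor: 1.36700. Real growth factor = 1.36700 / 1.18817 ≈ 1.15051.
Total real return ≈ 15.0508%.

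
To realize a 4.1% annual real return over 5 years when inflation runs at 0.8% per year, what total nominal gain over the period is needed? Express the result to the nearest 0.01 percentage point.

Required annual nominal rate: (1+4.1%)(1+0.8%) − 1 = 4.9328%.
Cumulative over 5 years: (1 + 0.049328)^5 − 1 ≈ 0.27220.

27.22%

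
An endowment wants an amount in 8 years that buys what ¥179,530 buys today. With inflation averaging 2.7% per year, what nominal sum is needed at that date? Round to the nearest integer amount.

¥222,178

Cumulative price-level factor: (1+2.7%)^8 ≈ 1.2375522633.
Multiplying ¥179,530 by the price-level factor gives the future nominal sum.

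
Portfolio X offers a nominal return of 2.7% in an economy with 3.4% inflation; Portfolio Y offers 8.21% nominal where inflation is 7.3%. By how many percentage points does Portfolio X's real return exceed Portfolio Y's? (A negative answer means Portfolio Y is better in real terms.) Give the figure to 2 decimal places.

-1.53

Portfolio X real return: 1.027/1.034 − 1 = -0.677%.
Portfolio Y real return: 1.0821/1.073 − 1 = 0.848%.
Difference: -0.677 − 0.848 = -1.525 pp.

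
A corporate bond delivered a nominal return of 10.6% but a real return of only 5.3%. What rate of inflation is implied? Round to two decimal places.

From (1+r_nom) = (1+r_real)(1+π), we get 1+π = (1 + 10.6%)/(1 + 5.3%) = 1.106/1.053 ≈ 1.05033.
So π ≈ 5.0332%.

5.03%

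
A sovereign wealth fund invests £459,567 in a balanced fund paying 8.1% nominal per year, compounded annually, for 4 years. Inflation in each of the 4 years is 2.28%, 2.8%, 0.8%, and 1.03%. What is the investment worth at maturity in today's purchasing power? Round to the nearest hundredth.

£586,079.99

Nominal value at maturity: £459,567 × (1 + 8.1%)^4 ≈ £627,554.74.
Price-level factor over 4 years: 1.0228 × 1.028 × 1.008 × 1.0103 ≈ 1.0707663612.
Dividing the nominal maturity value by the price-level factor gives the value in today's money.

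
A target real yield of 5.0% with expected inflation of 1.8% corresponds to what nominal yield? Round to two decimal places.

By the Fisher equation, 1 + r_nom = (1 + 5.0%)(1 + 1.8%) = 1.050 × 1.018 = 1.0689.
So r_nom = 6.89%.

6.89%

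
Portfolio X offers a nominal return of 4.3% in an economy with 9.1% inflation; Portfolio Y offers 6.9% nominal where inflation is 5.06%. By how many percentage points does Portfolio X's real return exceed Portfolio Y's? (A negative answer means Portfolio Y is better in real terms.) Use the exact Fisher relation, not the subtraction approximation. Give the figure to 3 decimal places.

Portfolio X real return: 1.043/1.091 − 1 = -4.3996%.
Portfolio Y real return: 1.069/1.0506 − 1 = 1.7514%.
Difference: -4.3996 − 1.7514 = -6.1510 pp.

-6.151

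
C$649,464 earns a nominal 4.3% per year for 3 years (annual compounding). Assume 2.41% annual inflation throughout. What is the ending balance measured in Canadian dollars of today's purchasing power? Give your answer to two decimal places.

C$686,089.72

Nominal value at maturity: C$649,464 × (1 + 4.3%)^3 ≈ C$736,899.07.
Price-level factor over 3 years: (1 + 2.41%)^3 ≈ 1.0740564275.
The maturity value deflated by that factor is the answer in today's purchasing power.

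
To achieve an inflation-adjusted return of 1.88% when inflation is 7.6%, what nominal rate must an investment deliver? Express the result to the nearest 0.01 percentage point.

By the Fisher equation, 1 + r_nom = (1 + 1.88%)(1 + 7.6%) = 1.0188 × 1.076 = 1.0962288.
So r_nom = 9.62288%.

9.62%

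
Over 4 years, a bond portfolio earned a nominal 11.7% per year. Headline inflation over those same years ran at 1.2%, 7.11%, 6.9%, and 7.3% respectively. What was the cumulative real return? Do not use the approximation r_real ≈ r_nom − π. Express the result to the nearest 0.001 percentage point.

Cumulative inflation factor: 1.012 × 1.0711 × 1.069 × 1.073 ≈ 1.24333.
Nominal growth factor: 1.55673. Real growth factor = 1.55673 / 1.24333 ≈ 1.25206.
Total real return ≈ 25.2059%.

25.206%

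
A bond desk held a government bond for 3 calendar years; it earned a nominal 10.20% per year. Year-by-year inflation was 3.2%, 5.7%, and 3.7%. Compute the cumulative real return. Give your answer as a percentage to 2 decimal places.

18.31%

Cumulative inflation factor: 1.032 × 1.057 × 1.037 ≈ 1.13118.
Nominal growth factor: 1.33827. Real growth factor = 1.33827 / 1.13118 ≈ 1.18307.
Total real return ≈ 18.3072%.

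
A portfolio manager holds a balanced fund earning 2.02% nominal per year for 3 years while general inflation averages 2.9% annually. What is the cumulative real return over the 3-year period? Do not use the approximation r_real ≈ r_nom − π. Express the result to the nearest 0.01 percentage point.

The annual real rate is (1+2.02%)/(1+2.9%) − 1 = -0.8552%.
Compounded over 3 years: (1 + -0.008552)^3 − 1 ≈ -0.02544.

-2.54%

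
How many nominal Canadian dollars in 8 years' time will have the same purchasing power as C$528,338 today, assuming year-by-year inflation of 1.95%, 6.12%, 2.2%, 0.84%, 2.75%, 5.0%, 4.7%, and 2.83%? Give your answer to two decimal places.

C$684,254.56

Cumulative price-level factor: 1.0195 × 1.0612 × 1.022 × 1.0084 × 1.0275 × 1.050 × 1.047 × 1.0283 ≈ 1.2951075982.
The nominal amount required is C$528,338 scaled up by that factor.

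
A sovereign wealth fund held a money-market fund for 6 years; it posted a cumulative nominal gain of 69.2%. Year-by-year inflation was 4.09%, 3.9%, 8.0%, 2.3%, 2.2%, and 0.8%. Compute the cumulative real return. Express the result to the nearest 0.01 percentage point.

37.46%

Cumulative inflation factor: 1.0409 × 1.039 × 1.080 × 1.023 × 1.022 × 1.008 ≈ 1.23094.
Nominal growth factor: 1.69200. Real growth factor = 1.69200 / 1.23094 ≈ 1.37456.
Total real return ≈ 37.4564%.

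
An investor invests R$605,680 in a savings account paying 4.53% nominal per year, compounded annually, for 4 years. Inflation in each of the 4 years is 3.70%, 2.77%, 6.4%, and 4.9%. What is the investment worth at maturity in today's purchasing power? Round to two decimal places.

R$607,917.72

Nominal value at maturity: R$605,680 × (1 + 4.53%)^4 ≈ R$723,114.44.
Price-level factor over 4 years: 1.0370 × 1.0277 × 1.064 × 1.049 ≈ 1.1894939270.
Dividing the nominal maturity value by the price-level factor gives the value in today's money.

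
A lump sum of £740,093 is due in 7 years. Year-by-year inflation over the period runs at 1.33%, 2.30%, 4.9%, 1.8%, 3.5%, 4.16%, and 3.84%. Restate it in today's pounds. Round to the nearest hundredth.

£597,232.39

Price-level factor over 7 years: 1.0133 × 1.0230 × 1.049 × 1.018 × 1.035 × 1.0416 × 1.0384 ≈ 1.2392043893.
Purchasing power today: £740,093 divided by that factor.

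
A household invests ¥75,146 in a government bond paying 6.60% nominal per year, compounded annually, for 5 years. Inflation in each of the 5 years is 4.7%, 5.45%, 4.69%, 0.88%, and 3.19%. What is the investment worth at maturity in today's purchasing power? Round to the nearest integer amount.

Nominal value at maturity: ¥75,146 × (1 + 6.60%)^5 ≈ ¥103,441.
Price-level factor over 5 years: 1.047 × 1.0545 × 1.0469 × 1.0088 × 1.0319 ≈ 1.2032092211.
Dividing the nominal maturity value by the price-level factor gives the value in today's money.

¥85,971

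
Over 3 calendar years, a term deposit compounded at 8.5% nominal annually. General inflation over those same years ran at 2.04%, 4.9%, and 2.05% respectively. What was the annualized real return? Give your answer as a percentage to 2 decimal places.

5.35%

Cumulative inflation factor: 1.0204 × 1.049 × 1.0205 ≈ 1.09234.
Nominal growth factor: 1.27729. Real growth factor = 1.27729 / 1.09234 ≈ 1.16931.
Annualized: 1.16931^(1/3) − 1 ≈ 0.05352.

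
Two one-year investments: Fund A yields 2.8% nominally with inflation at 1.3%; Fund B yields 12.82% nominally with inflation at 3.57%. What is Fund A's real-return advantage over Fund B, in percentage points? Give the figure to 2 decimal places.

Fund A real return: 1.028/1.013 − 1 = 1.481%.
Fund B real return: 1.1282/1.0357 − 1 = 8.931%.
Difference: 1.481 − 8.931 = -7.450 pp.

-7.45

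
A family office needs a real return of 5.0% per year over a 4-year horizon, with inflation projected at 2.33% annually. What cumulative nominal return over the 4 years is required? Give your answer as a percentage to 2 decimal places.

Required annual nominal rate: (1+5.0%)(1+2.33%) − 1 = 7.4465%.
Cumulative over 4 years: (1 + 0.074465)^4 − 1 ≈ 0.33281.

33.28%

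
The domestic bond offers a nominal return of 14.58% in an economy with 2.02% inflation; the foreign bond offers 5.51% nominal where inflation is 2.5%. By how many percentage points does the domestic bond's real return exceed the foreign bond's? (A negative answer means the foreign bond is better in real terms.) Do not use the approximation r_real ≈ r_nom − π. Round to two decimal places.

9.37

The domestic bond real return: 1.1458/1.0202 − 1 = 12.311%.
The foreign bond real return: 1.0551/1.025 − 1 = 2.937%.
Difference: 12.311 − 2.937 = 9.374 pp.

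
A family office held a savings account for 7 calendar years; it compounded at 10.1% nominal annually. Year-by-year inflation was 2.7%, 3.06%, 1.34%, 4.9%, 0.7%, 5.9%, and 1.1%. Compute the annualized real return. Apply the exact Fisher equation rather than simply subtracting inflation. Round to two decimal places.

7.10%

Cumulative inflation factor: 1.027 × 1.0306 × 1.0134 × 1.049 × 1.007 × 1.059 × 1.011 ≈ 1.21309.
Nominal growth factor: 1.96115. Real growth factor = 1.96115 / 1.21309 ≈ 1.61666.
Annualized: 1.61666^(1/7) − 1 ≈ 0.07103.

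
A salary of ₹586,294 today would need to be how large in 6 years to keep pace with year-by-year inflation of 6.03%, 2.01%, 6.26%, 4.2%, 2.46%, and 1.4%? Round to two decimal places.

₹729,485.72

Cumulative price-level factor: 1.0603 × 1.0201 × 1.0626 × 1.042 × 1.0246 × 1.014 ≈ 1.2442319410.
The nominal amount required is ₹586,294 scaled up by that factor.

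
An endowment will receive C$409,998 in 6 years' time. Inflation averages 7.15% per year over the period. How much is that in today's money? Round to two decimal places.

Price-level factor over 6 years: (1 + 7.15%)^6 ≈ 1.5133976396.
Purchasing power today: C$409,998 divided by that factor.

C$270,912.28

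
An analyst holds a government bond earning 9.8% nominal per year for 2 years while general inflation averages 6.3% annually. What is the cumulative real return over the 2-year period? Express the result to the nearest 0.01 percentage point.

6.69%

The annual real rate is (1+9.8%)/(1+6.3%) − 1 = 3.2926%.
Compounded over 2 years: (1 + 0.032926)^2 − 1 ≈ 0.06694.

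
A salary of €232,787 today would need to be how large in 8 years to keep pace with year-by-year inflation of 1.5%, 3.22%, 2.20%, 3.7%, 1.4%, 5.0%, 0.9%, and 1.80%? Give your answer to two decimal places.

Cumulative price-level factor: 1.015 × 1.0322 × 1.0220 × 1.037 × 1.014 × 1.050 × 1.009 × 1.0180 ≈ 1.2142993079.
The nominal amount required is €232,787 scaled up by that factor.

€282,673.09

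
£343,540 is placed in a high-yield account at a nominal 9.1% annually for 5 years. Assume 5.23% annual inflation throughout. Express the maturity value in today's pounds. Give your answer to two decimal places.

£411,531.62

Nominal value at maturity: £343,540 × (1 + 9.1%)^5 ≈ £531,008.00.
Price-level factor over 5 years: (1 + 5.23%)^5 ≈ 1.2903212570.
Dividing the nominal maturity value by the price-level factor gives the value in today's money.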